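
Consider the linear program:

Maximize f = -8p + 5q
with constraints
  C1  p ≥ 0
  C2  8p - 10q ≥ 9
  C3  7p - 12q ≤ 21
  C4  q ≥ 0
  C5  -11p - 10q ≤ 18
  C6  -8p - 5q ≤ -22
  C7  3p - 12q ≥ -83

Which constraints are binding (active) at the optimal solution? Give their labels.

Corner points and f = -8p + 5q:
  (53/24, 13/15) → f = -40/3
  (469/33, 691/66) → f = -4049/66
  (3, 0) → f = -24
  (26, 161/12) → f = -1691/12
  (11/4, 0) → f = -22

The maximum is at (53/24, 13/15). Substituting into each constraint, equality holds for C2 and C6; the remaining constraints have slack.

C2 and C6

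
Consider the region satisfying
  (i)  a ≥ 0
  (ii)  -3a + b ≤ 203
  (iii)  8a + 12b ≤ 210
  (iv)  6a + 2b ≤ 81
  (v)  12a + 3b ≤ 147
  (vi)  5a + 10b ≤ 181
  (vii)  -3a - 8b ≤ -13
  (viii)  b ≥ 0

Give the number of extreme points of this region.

5

Intersecting each pair of boundary lines and keeping only the points that satisfy every inequality leaves:
  (0, 35/2)
  (0, 13/8)
  (189/20, 56/5)
  (49/4, 0)
  (13/3, 0)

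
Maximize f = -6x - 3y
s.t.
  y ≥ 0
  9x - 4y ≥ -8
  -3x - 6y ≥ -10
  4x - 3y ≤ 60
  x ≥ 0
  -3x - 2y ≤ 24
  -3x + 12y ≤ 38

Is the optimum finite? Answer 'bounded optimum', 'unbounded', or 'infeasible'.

bounded optimum

Corner points and f = -6x - 3y:
  (10/3, 0) → f = -20
  (0, 0) → f = 0
  (0, 5/3) → f = -5
The feasible region has finitely many vertices and no improving ray; the maximum is 0 at (0, 0).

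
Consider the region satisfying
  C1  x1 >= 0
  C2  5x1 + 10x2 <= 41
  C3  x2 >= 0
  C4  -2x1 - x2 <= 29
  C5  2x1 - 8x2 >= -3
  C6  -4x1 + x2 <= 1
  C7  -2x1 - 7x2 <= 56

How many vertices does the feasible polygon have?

4

Pairwise boundary intersections that survive every other constraint:
  (0, 0)
  (0, 3/8)
  (41/5, 0)
  (149/30, 97/60)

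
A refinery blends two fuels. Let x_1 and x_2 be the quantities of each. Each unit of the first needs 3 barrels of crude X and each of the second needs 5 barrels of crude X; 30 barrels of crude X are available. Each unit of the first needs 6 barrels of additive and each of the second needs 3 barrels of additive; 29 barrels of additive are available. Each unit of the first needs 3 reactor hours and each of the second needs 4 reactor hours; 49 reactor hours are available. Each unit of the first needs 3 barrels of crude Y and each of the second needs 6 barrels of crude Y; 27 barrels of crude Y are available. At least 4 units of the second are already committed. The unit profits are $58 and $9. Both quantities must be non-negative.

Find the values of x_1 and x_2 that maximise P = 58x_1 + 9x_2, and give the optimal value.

x_1 = 1, x_2 = 4, maximum P = 94

Vertices and P = 58x_1 + 9x_2:
  (0, 9/2) → P = 81/2
  (0, 4) → P = 36
  (1, 4) → P = 94

The binding constraints are 3x_1 + 6x_2 = 27 and x_2 = 4.
Solving simultaneously gives x_1 = 1, x_2 = 4.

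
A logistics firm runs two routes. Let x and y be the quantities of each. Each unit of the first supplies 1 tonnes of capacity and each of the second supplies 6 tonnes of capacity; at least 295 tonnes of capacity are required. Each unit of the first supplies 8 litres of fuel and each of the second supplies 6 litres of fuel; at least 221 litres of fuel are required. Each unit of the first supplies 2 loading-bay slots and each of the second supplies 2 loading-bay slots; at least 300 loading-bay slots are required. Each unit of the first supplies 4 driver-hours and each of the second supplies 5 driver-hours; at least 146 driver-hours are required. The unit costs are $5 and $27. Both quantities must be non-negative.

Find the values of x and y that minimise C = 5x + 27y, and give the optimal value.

Vertices and C = 5x + 27y:
  (0, 150) → C = 4050
  (295, 0) → C = 1475
  (121, 29) → C = 1388
The feasible region is unbounded (it extends along (0, 1), (1, 0)), but C strictly increases along every unbounded feasible direction, so there is no improving ray and the minimum is attained at a vertex.

x = 121, y = 29, minimum C = 1388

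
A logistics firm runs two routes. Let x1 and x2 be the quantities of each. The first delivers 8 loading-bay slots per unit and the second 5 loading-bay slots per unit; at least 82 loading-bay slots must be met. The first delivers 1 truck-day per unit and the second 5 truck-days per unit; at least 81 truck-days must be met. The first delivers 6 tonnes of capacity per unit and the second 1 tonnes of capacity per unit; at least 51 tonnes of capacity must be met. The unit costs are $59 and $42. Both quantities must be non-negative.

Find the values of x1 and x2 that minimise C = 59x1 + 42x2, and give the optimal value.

x1 = 6, x2 = 15, minimum C = 984

Feasible corners and C = 59x1 + 42x2:
  (0, 51) → C = 2142
  (81, 0) → C = 4779
  (6, 15) → C = 984
The feasible region is unbounded (it extends along (0, 1), (1, 0)), but C strictly increases along every unbounded feasible direction, so there is no improving ray and the minimum is attained at a vertex.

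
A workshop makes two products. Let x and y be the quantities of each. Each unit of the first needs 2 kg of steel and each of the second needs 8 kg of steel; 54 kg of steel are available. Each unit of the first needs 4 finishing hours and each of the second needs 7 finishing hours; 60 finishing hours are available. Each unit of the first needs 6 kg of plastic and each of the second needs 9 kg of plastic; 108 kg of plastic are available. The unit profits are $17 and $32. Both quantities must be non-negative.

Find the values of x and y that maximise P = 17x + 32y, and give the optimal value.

x = 17/3, y = 16/3, maximum P = 267

Corner points and P = 17x + 32y:
  (0, 0) → P = 0
  (0, 27/4) → P = 216
  (15, 0) → P = 255
  (17/3, 16/3) → P = 267

The binding constraints are 2x + 8y = 54 and 4x + 7y = 60.
Solving simultaneously gives x = 17/3, y = 16/3.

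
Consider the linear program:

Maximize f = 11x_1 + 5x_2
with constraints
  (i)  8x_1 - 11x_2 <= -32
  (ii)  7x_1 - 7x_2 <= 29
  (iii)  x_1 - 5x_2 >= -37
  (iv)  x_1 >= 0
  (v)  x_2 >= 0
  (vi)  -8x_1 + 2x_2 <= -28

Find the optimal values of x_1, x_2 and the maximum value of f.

Corner points and f = 11x_1 + 5x_2:
  (247/29, 264/29) → f = 4037/29
  (31/6, 20/3) → f = 541/6
  (107/19, 162/19) → f = 1987/19

x_1 = 247/29, x_2 = 264/29, maximum f = 4037/29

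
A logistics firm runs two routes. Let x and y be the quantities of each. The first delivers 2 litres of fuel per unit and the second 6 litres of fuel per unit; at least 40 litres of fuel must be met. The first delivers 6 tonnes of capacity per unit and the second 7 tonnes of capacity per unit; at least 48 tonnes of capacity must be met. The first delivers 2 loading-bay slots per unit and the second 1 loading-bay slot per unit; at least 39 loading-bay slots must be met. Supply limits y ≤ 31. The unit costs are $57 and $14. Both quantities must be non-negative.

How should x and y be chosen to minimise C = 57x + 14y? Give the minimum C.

x = 4, y = 31, minimum C = 662

Corner points and C = 57x + 14y:
  (20, 0) → C = 1140
  (97/5, 1/5) → C = 5543/5
  (4, 31) → C = 662
The feasible region is unbounded (it extends along (1, 0)), but C strictly increases along every unbounded feasible direction, so there is no improving ray and the minimum is attained at a vertex.

The optimum lies where 2x + y = 39 and y = 31.
Solving simultaneously gives x = 4, y = 31.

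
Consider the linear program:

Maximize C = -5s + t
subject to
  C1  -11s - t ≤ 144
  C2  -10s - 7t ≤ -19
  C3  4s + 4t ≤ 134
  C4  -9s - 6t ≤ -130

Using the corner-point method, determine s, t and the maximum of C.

s = -71/4, t = 205/4, maximum C = 140

Vertices and C = -5s + t:
  (-71/4, 205/4) → C = 140
  (-994/57, 2726/57) → C = 7696/57
  (796/3, -1129/3) → C = -1703
The feasible region is unbounded (it extends along (1, -1), (7, -10)), but C strictly decreases along every unbounded feasible direction, so there is no improving ray and the maximum is attained at a vertex.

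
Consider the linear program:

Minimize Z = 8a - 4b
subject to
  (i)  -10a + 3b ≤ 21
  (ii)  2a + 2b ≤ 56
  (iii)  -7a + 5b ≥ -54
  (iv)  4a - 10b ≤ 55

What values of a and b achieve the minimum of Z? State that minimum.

a = 63/13, b = 301/13, minimum Z = -700/13

Corner points and Z = 8a - 4b:
  (63/13, 301/13) → Z = -700/13
  (-375/88, -317/44) → Z = -58/11
  (97/6, 71/6) → Z = 82
  (53/10, -169/50) → Z = 1398/25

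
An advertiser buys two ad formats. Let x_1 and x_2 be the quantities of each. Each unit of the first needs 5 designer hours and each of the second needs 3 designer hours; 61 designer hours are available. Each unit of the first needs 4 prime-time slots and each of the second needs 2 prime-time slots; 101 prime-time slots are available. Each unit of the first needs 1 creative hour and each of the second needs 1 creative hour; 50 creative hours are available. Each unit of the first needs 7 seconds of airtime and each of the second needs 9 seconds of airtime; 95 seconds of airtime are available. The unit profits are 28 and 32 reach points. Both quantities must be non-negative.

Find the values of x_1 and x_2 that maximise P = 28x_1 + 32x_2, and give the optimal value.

Corner points and P = 28x_1 + 32x_2:
  (0, 0) → P = 0
  (0, 95/9) → P = 3040/9
  (61/5, 0) → P = 1708/5
  (11, 2) → P = 372

x_1 = 11, x_2 = 2, maximum P = 372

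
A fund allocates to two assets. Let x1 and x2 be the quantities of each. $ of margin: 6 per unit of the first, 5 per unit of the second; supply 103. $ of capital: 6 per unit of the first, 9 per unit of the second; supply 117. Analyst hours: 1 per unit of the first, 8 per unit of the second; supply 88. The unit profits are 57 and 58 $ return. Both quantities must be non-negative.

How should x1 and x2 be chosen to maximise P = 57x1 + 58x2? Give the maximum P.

Corner points and P = 57x1 + 58x2:
  (0, 0) → P = 0
  (0, 11) → P = 638
  (103/6, 0) → P = 1957/2
  (57/4, 7/2) → P = 4061/4
  (48/13, 137/13) → P = 10682/13

At the optimal vertex, 6x1 + 5x2 = 103 and 6x1 + 9x2 = 117.
Solving simultaneously gives x1 = 57/4, x2 = 7/2.

x1 = 57/4, x2 = 7/2, maximum P = 4061/4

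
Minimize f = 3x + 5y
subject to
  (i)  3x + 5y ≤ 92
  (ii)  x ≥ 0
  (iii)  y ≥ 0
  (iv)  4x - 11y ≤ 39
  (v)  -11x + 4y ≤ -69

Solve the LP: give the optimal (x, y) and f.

Extreme points and f = 3x + 5y:
  (1207/53, 251/53) → f = 92
  (713/67, 805/67) → f = 92
  (39/4, 0) → f = 117/4
  (69/11, 0) → f = 207/11

At the optimal vertex, y = 0 and -11x + 4y = -69.
Solving simultaneously gives x = 69/11, y = 0.

x = 69/11, y = 0, minimum f = 207/11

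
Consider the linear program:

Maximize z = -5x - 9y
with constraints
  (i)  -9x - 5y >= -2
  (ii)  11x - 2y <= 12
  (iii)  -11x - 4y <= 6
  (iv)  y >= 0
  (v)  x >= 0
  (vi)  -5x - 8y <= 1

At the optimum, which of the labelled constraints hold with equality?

(iv) and (v)

Extreme points and z = -5x - 9y:
  (2/9, 0) → z = -10/9
  (0, 2/5) → z = -18/5
  (0, 0) → z = 0

The maximum is at (0, 0). Substituting into each constraint, equality holds for (iv) and (v); the remaining constraints have slack.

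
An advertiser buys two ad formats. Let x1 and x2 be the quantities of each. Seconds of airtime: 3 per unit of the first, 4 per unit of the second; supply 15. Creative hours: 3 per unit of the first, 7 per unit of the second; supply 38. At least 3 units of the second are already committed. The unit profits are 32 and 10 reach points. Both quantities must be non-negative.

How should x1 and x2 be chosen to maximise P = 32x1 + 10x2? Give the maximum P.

Extreme points and P = 32x1 + 10x2:
  (0, 15/4) → P = 75/2
  (0, 3) → P = 30
  (1, 3) → P = 62

At the optimal vertex, 3x1 + 4x2 = 15 and x2 = 3.
Solving simultaneously gives x1 = 1, x2 = 3.

x1 = 1, x2 = 3, maximum P = 62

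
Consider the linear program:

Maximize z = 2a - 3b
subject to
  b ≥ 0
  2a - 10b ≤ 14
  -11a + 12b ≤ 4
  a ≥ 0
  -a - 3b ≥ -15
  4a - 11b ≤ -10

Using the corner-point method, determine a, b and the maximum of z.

a = 135/23, b = 70/23, maximum z = 60/23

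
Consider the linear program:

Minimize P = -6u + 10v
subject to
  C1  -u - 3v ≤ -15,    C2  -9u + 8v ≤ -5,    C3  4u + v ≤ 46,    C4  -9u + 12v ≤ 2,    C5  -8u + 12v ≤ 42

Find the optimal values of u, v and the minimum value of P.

The optimum lies where -u - 3v = -15 and 4u + v = 46.
Solving simultaneously gives u = 123/11, v = 14/11.

u = 123/11, v = 14/11, minimum P = -598/11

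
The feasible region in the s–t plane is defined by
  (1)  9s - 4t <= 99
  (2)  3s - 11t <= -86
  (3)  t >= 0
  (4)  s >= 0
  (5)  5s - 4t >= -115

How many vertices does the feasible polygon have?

4

Pairwise boundary intersections that survive every other constraint:
  (1433/87, 357/29)
  (107/2, 765/8)
  (0, 86/11)
  (0, 115/4)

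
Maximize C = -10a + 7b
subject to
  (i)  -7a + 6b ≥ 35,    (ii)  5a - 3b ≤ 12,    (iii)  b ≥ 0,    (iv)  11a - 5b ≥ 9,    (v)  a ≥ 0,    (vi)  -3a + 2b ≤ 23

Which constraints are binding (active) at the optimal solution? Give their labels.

(ii) and (vi)

Extreme points and C = -10a + 7b:
  (59/3, 259/9) → C = 43/9
  (229/31, 448/31) → C = 846/31
  (93, 151) → C = 127
  (19, 40) → C = 90

The maximum is at (93, 151). Substituting into each constraint, equality holds for (ii) and (vi); the remaining constraints have slack.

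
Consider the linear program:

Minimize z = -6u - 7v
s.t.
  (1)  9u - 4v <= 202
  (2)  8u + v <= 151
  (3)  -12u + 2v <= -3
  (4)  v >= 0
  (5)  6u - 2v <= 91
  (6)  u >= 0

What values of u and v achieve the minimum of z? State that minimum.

Extreme points and z = -6u - 7v:
  (305/28, 447/7) → z = -7173/14
  (393/22, 89/11) → z = -1802/11
  (1/4, 0) → z = -3/2
  (91/6, 0) → z = -91

u = 305/28, v = 447/7, minimum z = -7173/14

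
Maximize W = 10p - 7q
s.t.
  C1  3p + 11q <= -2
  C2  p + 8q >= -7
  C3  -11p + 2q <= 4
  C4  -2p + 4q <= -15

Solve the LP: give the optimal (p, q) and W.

Corner points and W = 10p - 7q:
  (61/13, -19/13) → W = 743/13
  (157/34, -49/34) → W = 1913/34
  (23/5, -29/20) → W = 1123/20

p = 61/13, q = -19/13, maximum W = 743/13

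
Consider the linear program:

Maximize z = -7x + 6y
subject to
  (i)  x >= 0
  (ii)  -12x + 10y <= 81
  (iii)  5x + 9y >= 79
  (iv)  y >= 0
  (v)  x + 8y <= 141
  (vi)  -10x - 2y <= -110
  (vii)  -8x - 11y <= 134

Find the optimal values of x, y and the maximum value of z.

Extreme points and z = -7x + 6y:
  (79/5, 0) → z = -553/5
  (52/5, 3) → z = -274/5
  (141, 0) → z = -987
  (23/3, 50/3) → z = 139/3

The binding constraints are x + 8y = 141 and -10x - 2y = -110.
Solving simultaneously gives x = 23/3, y = 50/3.

x = 23/3, y = 50/3, maximum z = 139/3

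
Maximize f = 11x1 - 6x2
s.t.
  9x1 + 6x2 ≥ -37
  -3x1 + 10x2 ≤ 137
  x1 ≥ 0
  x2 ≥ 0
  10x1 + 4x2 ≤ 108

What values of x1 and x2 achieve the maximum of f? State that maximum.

x1 = 54/5, x2 = 0, maximum f = 594/5

Extreme points and f = 11x1 - 6x2:
  (0, 137/10) → f = -411/5
  (19/4, 121/8) → f = -77/2
  (0, 0) → f = 0
  (54/5, 0) → f = 594/5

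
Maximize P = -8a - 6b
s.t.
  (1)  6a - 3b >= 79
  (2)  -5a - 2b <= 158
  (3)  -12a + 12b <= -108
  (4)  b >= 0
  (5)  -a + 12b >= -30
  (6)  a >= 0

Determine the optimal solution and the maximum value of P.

a = 79/6, b = 0, maximum P = -316/3

Vertices and P = -8a - 6b:
  (52/3, 25/3) → P = -566/3
  (79/6, 0) → P = -316/3
  (30, 0) → P = -240
The feasible region is unbounded (it extends along (12, 1), (1, 1)), but P strictly decreases along every unbounded feasible direction, so there is no improving ray and the maximum is attained at a vertex.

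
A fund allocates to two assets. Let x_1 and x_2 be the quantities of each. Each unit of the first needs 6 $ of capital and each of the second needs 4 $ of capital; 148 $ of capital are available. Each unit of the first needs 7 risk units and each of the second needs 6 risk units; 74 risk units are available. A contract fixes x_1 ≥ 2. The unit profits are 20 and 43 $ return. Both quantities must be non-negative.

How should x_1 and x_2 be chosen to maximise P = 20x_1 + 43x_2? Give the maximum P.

Corner points and P = 20x_1 + 43x_2:
  (74/7, 0) → P = 1480/7
  (2, 0) → P = 40
  (2, 10) → P = 470

The binding constraints are 7x_1 + 6x_2 = 74 and x_1 = 2.
Solving simultaneously gives x_1 = 2, x_2 = 10.

x_1 = 2, x_2 = 10, maximum P = 470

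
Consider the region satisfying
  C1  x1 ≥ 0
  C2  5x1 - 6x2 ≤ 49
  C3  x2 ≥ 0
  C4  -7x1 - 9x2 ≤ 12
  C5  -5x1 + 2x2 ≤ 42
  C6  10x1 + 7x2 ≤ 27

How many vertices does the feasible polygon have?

3

Of the 15 pairwise boundary intersections, those satisfying every inequality are:
  (0, 0)
  (0, 27/7)
  (27/10, 0)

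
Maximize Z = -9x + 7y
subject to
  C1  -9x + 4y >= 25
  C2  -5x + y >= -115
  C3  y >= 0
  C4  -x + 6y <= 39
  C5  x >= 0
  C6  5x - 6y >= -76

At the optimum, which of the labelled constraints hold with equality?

C4 and C5

Feasible corners and Z = -9x + 7y:
  (3/25, 163/25) → Z = 1114/25
  (0, 25/4) → Z = 175/4
  (0, 13/2) → Z = 91/2

The maximum is at (0, 13/2). Substituting into each constraint, equality holds for C4 and C5; the remaining constraints have slack.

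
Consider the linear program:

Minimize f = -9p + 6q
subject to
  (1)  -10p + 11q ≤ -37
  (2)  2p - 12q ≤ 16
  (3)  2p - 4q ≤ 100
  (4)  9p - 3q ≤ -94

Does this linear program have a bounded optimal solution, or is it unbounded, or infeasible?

infeasible

The boundaries -10p + 11q = -37 and 2p - 12q = 16 meet at (134/49, -43/49), but that point violates 9p - 3q ≤ -94. Every candidate vertex is excluded by some other constraint, so the feasible region is empty.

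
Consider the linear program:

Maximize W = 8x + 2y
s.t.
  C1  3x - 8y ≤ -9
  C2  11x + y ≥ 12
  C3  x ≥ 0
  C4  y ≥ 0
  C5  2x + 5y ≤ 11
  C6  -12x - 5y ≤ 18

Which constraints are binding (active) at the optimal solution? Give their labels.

Corner points and W = 8x + 2y:
  (87/91, 135/91) → W = 138/13
  (43/31, 51/31) → W = 446/31
  (49/53, 97/53) → W = 586/53

The maximum is at (43/31, 51/31). Substituting into each constraint, equality holds for C1 and C5; the remaining constraints have slack.

C1 and C5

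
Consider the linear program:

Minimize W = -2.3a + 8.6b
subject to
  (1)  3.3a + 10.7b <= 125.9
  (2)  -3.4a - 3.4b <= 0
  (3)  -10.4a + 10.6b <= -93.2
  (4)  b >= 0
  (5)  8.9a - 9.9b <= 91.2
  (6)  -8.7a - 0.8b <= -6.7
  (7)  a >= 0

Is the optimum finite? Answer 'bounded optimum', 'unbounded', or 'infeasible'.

Vertices and W = -2.3a + 8.6b:
  (116589/7313, 50090/7313) → W = 1626193/73130
  (44445/2558, 16391/2558) → W = 387391/25580
  (233/26, 0) → W = -5359/260
  (912/89, 0) → W = -10488/445
The feasible region has finitely many vertices and no improving ray; the minimum is -10488/445 at (912/89, 0).

bounded optimum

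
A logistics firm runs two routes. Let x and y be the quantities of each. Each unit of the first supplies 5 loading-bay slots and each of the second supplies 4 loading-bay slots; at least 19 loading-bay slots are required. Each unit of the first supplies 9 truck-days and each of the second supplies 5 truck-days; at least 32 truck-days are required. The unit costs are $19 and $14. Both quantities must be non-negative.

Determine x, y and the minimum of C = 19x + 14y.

Feasible corners and C = 19x + 14y:
  (0, 32/5) → C = 448/5
  (19/5, 0) → C = 361/5
  (3, 1) → C = 71
The feasible region is unbounded (it extends along (0, 1), (1, 0)), but C strictly increases along every unbounded feasible direction, so there is no improving ray and the minimum is attained at a vertex.

x = 3, y = 1, minimum C = 71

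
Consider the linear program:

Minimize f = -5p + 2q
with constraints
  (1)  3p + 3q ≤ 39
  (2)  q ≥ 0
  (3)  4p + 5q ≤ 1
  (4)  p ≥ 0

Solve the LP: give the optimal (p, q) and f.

Vertices and f = -5p + 2q:
  (1/4, 0) → f = -5/4
  (0, 0) → f = 0
  (0, 1/5) → f = 2/5

p = 1/4, q = 0, minimum f = -5/4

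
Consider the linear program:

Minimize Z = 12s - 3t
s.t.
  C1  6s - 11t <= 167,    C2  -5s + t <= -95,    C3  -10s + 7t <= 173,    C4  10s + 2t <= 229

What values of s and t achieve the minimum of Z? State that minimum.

Vertices and Z = 12s - 3t:
  (878/49, -265/49) → Z = 11331/49
  (2853/122, -148/61) → Z = 17562/61
  (419/20, 39/4) → Z = 4443/20

s = 419/20, t = 39/4, minimum Z = 4443/20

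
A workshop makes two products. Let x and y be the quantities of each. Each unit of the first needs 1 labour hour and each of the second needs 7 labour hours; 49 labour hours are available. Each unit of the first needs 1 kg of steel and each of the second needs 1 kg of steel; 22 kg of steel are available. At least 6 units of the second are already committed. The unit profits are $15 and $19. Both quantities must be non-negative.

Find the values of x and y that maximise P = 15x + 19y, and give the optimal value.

Vertices and P = 15x + 19y:
  (0, 7) → P = 133
  (0, 6) → P = 114
  (7, 6) → P = 219

x = 7, y = 6, maximum P = 219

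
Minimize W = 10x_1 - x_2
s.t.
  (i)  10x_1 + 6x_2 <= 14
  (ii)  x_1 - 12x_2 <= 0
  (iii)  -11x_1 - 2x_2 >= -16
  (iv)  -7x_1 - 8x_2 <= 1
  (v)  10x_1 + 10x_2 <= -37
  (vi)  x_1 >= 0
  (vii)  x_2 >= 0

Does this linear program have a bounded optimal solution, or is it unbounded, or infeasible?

The boundaries 10x_1 + 6x_2 = 14 and x_1 - 12x_2 = 0 meet at (4/3, 1/9), but that point violates 10x_1 + 10x_2 ≤ -37. Every candidate vertex is excluded by some other constraint, so the feasible region is empty.

infeasible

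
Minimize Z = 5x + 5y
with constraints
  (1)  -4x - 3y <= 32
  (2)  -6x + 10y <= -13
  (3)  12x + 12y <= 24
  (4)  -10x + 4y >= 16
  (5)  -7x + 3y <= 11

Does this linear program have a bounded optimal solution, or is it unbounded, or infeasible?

Vertices and Z = 5x + 5y:
  (-88/23, -128/23) → Z = -1080/23
  (-43/11, -60/11) → Z = -515/11
  (-53/19, -113/38) → Z = -1095/38
  (-149/52, -157/52) → Z = -765/26
The feasible region has finitely many vertices and no improving ray; the minimum is -1080/23 at (-88/23, -128/23).

bounded optimum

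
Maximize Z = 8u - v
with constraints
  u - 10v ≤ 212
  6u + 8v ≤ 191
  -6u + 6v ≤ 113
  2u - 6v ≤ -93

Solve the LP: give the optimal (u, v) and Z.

Extreme points and Z = 8u - v:
  (121/42, 152/7) → Z = 4/3
  (201/26, 235/13) → Z = 569/13
  (-5, 83/6) → Z = -323/6

u = 201/26, v = 235/13, maximum Z = 569/13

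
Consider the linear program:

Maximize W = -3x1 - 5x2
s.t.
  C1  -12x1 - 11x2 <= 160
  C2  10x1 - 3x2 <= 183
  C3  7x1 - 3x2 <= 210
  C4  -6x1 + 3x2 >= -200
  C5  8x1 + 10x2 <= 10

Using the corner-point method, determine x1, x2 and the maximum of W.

Corner points and W = -3x1 - 5x2:
  (21/2, -26) → W = 197/2
  (-855/16, 175/4) → W = -935/16
  (15, -11) → W = 10

The optimum lies where -12x1 - 11x2 = 160 and 10x1 - 3x2 = 183.
Solving simultaneously gives x1 = 21/2, x2 = -26.

x1 = 21/2, x2 = -26, maximum W = 197/2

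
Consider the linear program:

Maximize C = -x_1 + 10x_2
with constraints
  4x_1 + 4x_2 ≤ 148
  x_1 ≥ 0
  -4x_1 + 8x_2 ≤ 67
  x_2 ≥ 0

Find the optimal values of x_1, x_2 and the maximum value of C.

x_1 = 229/12, x_2 = 215/12, maximum C = 1921/12

Extreme points and C = -x_1 + 10x_2:
  (229/12, 215/12) → C = 1921/12
  (37, 0) → C = -37
  (0, 67/8) → C = 335/4
  (0, 0) → C = 0

The optimum lies where 4x_1 + 4x_2 = 148 and -4x_1 + 8x_2 = 67.
Solving simultaneously gives x_1 = 229/12, x_2 = 215/12.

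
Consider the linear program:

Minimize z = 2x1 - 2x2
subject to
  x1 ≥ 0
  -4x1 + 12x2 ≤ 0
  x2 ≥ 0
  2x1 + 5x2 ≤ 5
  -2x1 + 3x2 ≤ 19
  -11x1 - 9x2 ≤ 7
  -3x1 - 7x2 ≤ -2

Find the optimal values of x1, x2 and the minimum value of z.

x1 = 3/8, x2 = 1/8, minimum z = 1/2

Corner points and z = 2x1 - 2x2:
  (15/11, 5/11) → z = 20/11
  (3/8, 1/8) → z = 1/2
  (5/2, 0) → z = 5
  (2/3, 0) → z = 4/3

The optimum lies where -4x1 + 12x2 = 0 and -3x1 - 7x2 = -2.
Solving simultaneously gives x1 = 3/8, x2 = 1/8.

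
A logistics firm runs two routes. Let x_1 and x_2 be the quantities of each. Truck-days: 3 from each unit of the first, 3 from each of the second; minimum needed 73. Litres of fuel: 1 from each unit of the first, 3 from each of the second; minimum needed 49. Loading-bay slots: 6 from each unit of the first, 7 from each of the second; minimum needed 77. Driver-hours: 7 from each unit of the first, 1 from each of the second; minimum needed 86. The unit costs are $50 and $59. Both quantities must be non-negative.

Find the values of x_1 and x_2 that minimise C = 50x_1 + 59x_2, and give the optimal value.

Feasible corners and C = 50x_1 + 59x_2:
  (0, 86) → C = 5074
  (49, 0) → C = 2450
  (12, 37/3) → C = 3983/3
  (185/18, 253/18) → C = 8059/6
The feasible region is unbounded (it extends along (0, 1), (1, 0)), but C strictly increases along every unbounded feasible direction, so there is no improving ray and the minimum is attained at a vertex.

The optimum lies where 3x_1 + 3x_2 = 73 and x_1 + 3x_2 = 49.
Solving simultaneously gives x_1 = 12, x_2 = 37/3.

x_1 = 12, x_2 = 37/3, minimum C = 3983/3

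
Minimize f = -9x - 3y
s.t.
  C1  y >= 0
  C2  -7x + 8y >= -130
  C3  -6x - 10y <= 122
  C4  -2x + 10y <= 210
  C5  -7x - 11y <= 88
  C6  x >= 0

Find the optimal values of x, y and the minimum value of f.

Feasible corners and f = -9x - 3y:
  (130/7, 0) → f = -1170/7
  (0, 0) → f = 0
  (1490/27, 865/27) → f = -5335/9
  (0, 21) → f = -63

x = 1490/27, y = 865/27, minimum f = -5335/9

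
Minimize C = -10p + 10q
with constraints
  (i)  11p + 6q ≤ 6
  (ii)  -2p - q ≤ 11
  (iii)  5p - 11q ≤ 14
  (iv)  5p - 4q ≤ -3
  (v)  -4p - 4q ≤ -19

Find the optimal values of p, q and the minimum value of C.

Corner points and C = -10p + 10q:
  (-72, 133) → C = 2050
  (-9/2, 37/4) → C = 275/2
  (-63/4, 41/2) → C = 725/2

p = -9/2, q = 37/4, minimum C = 275/2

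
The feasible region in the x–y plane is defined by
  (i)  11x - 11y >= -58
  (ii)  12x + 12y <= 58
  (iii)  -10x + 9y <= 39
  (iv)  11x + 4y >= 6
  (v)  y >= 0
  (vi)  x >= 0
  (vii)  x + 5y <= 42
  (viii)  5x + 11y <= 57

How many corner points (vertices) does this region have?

Of the 28 pairwise boundary intersections, those satisfying every inequality are:
  (9/38, 262/57)
  (29/6, 0)
  (0, 13/3)
  (6/11, 0)
  (0, 3/2)

5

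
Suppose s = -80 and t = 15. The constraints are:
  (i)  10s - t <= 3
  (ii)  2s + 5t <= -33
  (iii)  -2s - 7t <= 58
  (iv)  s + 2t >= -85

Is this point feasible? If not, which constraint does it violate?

feasible

(i): -815 ≤ 3 ✓
(ii): -85 ≤ -33 ✓
(iii): 55 ≤ 58 ✓
(iv): -50 ≥ -85 ✓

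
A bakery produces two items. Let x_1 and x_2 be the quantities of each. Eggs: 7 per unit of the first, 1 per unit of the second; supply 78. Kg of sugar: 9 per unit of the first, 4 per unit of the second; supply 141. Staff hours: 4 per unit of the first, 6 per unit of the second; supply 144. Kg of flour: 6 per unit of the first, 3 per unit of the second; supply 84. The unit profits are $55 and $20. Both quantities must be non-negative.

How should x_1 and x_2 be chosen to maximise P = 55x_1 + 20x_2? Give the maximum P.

x_1 = 10, x_2 = 8, maximum P = 710

The binding constraints are 7x_1 + x_2 = 78 and 6x_1 + 3x_2 = 84.
Solving simultaneously gives x_1 = 10, x_2 = 8.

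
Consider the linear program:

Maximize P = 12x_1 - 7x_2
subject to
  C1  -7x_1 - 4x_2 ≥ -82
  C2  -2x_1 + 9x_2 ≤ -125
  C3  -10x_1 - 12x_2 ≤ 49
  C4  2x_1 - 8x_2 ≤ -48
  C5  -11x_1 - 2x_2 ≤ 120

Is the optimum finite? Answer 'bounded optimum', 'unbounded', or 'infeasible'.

The boundaries -7x_1 - 4x_2 = -82 and -2x_1 + 9x_2 = -125 meet at (1238/71, -711/71), but that point violates 2x_1 - 8x_2 ≤ -48. Every candidate vertex is excluded by some other constraint, so the feasible region is empty.

infeasible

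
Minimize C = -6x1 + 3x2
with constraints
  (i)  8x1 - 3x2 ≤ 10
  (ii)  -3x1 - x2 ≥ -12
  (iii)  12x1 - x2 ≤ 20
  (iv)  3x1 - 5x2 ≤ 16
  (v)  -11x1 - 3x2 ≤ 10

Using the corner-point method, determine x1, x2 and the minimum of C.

x1 = 2/31, x2 = -98/31, minimum C = -306/31

Feasible corners and C = -6x1 + 3x2:
  (25/14, 10/7) → C = -45/7
  (2/31, -98/31) → C = -306/31
  (32/15, 28/5) → C = 4
  (-23, 81) → C = 381
  (-1/32, -103/32) → C = -303/32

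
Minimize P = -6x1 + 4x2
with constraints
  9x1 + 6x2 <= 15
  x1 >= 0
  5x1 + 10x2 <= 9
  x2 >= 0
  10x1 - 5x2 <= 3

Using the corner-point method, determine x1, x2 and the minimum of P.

x1 = 3/10, x2 = 0, minimum P = -9/5

Feasible corners and P = -6x1 + 4x2:
  (0, 9/10) → P = 18/5
  (0, 0) → P = 0
  (3/5, 3/5) → P = -6/5
  (3/10, 0) → P = -9/5

At the optimal vertex, x2 = 0 and 10x1 - 5x2 = 3.
Solving simultaneously gives x1 = 3/10, x2 = 0.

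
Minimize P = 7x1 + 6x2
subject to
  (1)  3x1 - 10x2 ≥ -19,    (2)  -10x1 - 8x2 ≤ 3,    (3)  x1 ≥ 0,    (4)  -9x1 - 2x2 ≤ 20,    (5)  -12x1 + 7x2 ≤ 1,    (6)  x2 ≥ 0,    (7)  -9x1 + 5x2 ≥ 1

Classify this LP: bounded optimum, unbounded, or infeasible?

The boundaries 3x1 - 10x2 = -19 and x1 = 0 meet at (0, 19/10), but that point violates -12x1 + 7x2 ≤ 1. Every candidate vertex is excluded by some other constraint, so the feasible region is empty.

infeasible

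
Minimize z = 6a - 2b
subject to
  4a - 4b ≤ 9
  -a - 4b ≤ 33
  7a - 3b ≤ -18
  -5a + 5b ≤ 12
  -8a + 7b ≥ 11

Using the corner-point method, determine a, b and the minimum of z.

Vertices and z = 6a - 2b:
  (-213/25, -153/25) → z = -972/25
  (-275/39, -253/39) → z = -88/3
  (-27/10, -3/10) → z = -78/5
  (-93/25, -67/25) → z = -424/25

The binding constraints are -a - 4b = 33 and -5a + 5b = 12.
Solving simultaneously gives a = -213/25, b = -153/25.

a = -213/25, b = -153/25, minimum z = -972/25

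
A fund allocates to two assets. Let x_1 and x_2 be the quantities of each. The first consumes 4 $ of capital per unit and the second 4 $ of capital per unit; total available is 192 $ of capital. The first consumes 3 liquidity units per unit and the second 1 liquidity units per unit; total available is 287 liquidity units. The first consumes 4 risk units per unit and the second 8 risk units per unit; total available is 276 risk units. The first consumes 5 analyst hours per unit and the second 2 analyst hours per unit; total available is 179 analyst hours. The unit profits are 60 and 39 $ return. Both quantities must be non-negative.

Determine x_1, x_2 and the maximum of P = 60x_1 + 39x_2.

Vertices and P = 60x_1 + 39x_2:
  (0, 0) → P = 0
  (0, 69/2) → P = 2691/2
  (179/5, 0) → P = 2148
  (27, 21) → P = 2439
  (83/3, 61/3) → P = 2453

At the optimal vertex, 4x_1 + 4x_2 = 192 and 5x_1 + 2x_2 = 179.
Solving simultaneously gives x_1 = 83/3, x_2 = 61/3.

x_1 = 83/3, x_2 = 61/3, maximum P = 2453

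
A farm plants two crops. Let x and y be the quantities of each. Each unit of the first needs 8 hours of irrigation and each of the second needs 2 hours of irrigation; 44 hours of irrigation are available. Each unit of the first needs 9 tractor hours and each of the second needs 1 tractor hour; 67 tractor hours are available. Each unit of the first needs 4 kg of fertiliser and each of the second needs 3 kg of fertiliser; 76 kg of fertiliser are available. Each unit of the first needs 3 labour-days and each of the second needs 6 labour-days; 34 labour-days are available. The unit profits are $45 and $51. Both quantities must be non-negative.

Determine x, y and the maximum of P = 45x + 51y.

x = 14/3, y = 10/3, maximum P = 380

Corner points and P = 45x + 51y:
  (0, 0) → P = 0
  (0, 17/3) → P = 289
  (11/2, 0) → P = 495/2
  (14/3, 10/3) → P = 380

At the optimal vertex, 8x + 2y = 44 and 3x + 6y = 34.
Solving simultaneously gives x = 14/3, y = 10/3.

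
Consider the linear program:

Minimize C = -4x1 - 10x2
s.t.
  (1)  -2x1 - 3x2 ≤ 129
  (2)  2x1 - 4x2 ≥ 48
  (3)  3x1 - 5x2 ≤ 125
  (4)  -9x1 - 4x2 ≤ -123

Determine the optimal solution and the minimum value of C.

Feasible corners and C = -4x1 - 10x2:
  (130, 53) → C = -1050
  (171/11, -93/22) → C = -219/11
  (1115/57, -252/19) → C = 3100/57

x1 = 130, x2 = 53, minimum C = -1050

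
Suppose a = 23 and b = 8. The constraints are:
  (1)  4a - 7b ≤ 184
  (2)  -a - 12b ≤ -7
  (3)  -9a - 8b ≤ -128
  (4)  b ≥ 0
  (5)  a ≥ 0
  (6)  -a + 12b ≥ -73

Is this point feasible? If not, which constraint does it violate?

feasible

(1): 36 ≤ 184 ✓
(2): -119 ≤ -7 ✓
(3): -271 ≤ -128 ✓
(4): 8 ≥ 0 ✓
(5): 23 ≥ 0 ✓
(6): 73 ≥ -73 ✓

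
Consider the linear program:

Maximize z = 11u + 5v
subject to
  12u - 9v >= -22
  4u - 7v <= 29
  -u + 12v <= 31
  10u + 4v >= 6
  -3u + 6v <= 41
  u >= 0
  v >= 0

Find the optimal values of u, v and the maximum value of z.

Corner points and z = 11u + 5v:
  (1/9, 70/27) → z = 383/27
  (0, 22/9) → z = 110/9
  (565/41, 153/41) → z = 6980/41
  (29/4, 0) → z = 319/4
  (0, 3/2) → z = 15/2
  (3/5, 0) → z = 33/5

u = 565/41, v = 153/41, maximum z = 6980/41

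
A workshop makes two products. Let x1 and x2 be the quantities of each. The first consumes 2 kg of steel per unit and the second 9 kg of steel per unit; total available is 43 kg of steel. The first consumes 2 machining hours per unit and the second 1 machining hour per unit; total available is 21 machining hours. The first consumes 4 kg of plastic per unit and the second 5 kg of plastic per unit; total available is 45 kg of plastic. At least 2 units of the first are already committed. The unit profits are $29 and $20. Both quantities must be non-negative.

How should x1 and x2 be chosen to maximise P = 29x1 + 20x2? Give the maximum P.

x1 = 10, x2 = 1, maximum P = 310

Corner points and P = 29x1 + 20x2:
  (21/2, 0) → P = 609/2
  (2, 0) → P = 58
  (95/13, 41/13) → P = 275
  (2, 13/3) → P = 434/3
  (10, 1) → P = 310

The optimum lies where 2x1 + x2 = 21 and 4x1 + 5x2 = 45.
Solving simultaneously gives x1 = 10, x2 = 1.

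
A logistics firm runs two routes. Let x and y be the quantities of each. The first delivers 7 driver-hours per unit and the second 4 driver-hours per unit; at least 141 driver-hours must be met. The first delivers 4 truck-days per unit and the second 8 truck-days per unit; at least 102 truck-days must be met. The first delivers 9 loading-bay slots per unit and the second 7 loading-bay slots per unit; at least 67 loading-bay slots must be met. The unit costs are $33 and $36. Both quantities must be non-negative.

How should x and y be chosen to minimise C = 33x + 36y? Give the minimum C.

Corner points and C = 33x + 36y:
  (0, 141/4) → C = 1269
  (51/2, 0) → C = 1683/2
  (18, 15/4) → C = 729
The feasible region is unbounded (it extends along (0, 1), (1, 0)), but C strictly increases along every unbounded feasible direction, so there is no improving ray and the minimum is attained at a vertex.

x = 18, y = 15/4, minimum C = 729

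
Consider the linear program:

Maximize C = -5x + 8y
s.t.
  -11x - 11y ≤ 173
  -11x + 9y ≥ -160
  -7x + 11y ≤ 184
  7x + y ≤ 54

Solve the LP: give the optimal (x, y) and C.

x = 205/42, y = 119/6, maximum C = 5639/42

Feasible corners and C = -5x + 8y:
  (203/220, -333/20) → C = -30319/220
  (-119/6, 271/66) → C = 8713/66
  (323/37, -263/37) → C = -3719/37
  (205/42, 119/6) → C = 5639/42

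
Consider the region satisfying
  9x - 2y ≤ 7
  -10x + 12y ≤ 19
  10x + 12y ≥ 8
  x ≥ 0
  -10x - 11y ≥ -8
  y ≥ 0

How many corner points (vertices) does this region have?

The feasible vertices (each the meet of two boundaries and inside every other half-plane) are:
  (25/32, 1/64)
  (93/119, 2/119)
  (0, 2/3)
  (0, 8/11)

4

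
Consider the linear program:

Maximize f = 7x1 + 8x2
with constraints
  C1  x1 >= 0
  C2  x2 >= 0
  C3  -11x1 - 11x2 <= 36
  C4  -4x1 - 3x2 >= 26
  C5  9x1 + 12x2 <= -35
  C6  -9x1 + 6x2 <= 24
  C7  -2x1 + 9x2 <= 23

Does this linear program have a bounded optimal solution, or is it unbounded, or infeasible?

The boundaries -9x1 + 6x2 = 24 and -2x1 + 9x2 = 23 meet at (-26/23, 53/23), but that point violates x1 ≥ 0. Every candidate vertex is excluded by some other constraint, so the feasible region is empty.

infeasible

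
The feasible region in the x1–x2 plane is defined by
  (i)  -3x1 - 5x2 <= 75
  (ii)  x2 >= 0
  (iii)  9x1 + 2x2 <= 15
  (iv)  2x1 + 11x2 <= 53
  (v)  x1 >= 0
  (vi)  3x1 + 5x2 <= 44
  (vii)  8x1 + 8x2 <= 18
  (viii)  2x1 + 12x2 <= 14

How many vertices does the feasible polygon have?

5

The feasible vertices (each the meet of two boundaries and inside every other half-plane) are:
  (5/3, 0)
  (0, 0)
  (3/2, 3/4)
  (0, 7/6)
  (13/10, 19/20)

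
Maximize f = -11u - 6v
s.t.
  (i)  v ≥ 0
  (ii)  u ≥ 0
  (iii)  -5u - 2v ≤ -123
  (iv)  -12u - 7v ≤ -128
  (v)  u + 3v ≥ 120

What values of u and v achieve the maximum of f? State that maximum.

u = 129/13, v = 477/13, maximum f = -4281/13

The feasible region is unbounded (it extends along (0, 1), (1, 0)), but f strictly decreases along every unbounded feasible direction, so there is no improving ray and the maximum is attained at a vertex.

At the optimal vertex, -5u - 2v = -123 and u + 3v = 120.
Solving simultaneously gives u = 129/13, v = 477/13.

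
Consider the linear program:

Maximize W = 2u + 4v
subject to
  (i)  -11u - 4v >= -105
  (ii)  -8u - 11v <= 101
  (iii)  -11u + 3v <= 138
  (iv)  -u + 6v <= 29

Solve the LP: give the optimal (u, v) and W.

u = 257/35, v = 212/35, maximum W = 1362/35

The binding constraints are -11u - 4v = -105 and -u + 6v = 29.
Solving simultaneously gives u = 257/35, v = 212/35.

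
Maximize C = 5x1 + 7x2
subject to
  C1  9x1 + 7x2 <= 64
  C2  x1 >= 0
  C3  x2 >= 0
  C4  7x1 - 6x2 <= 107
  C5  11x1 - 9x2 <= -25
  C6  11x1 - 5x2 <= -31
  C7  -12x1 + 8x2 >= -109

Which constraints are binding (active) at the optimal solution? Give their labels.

Vertices and C = 5x1 + 7x2:
  (0, 64/7) → C = 64
  (103/122, 983/122) → C = 3698/61
  (0, 31/5) → C = 217/5

The maximum is at (0, 64/7). Substituting into each constraint, equality holds for C1 and C2; the remaining constraints have slack.

C1 and C2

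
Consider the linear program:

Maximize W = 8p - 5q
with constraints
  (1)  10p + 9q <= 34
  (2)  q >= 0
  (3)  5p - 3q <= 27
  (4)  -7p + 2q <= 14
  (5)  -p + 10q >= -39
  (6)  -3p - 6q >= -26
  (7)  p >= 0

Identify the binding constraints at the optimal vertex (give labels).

(1) and (2)

Extreme points and W = 8p - 5q:
  (17/5, 0) → W = 136/5
  (0, 34/9) → W = -170/9
  (0, 0) → W = 0

The maximum is at (17/5, 0). Substituting into each constraint, equality holds for (1) and (2); the remaining constraints have slack.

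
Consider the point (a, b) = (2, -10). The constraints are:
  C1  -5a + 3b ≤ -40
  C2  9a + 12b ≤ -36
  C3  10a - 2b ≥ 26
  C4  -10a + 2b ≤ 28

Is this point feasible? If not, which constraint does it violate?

C1: -40 ≤ -40 ✓
C2: -102 ≤ -36 ✓
C3: 40 ≥ 26 ✓
C4: -40 ≤ 28 ✓

feasible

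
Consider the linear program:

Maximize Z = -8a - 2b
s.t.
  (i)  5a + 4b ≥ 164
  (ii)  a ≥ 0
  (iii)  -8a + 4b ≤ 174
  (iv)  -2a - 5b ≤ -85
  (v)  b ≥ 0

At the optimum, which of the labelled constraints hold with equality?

Corner points and Z = -8a - 2b:
  (0, 41) → Z = -82
  (480/17, 97/17) → Z = -4034/17
  (0, 87/2) → Z = -87
  (85/2, 0) → Z = -340
The feasible region is unbounded (it extends along (1, 2), (1, 0)), but Z strictly decreases along every unbounded feasible direction, so there is no improving ray and the maximum is attained at a vertex.

The maximum is at (0, 41). Substituting into each constraint, equality holds for (i) and (ii); the remaining constraints have slack.

(i) and (ii)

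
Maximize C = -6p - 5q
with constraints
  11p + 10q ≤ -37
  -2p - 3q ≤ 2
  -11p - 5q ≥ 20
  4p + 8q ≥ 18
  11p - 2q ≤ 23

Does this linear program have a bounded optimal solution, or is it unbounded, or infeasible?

unbounded

From the feasible point (-119/12, 173/24), moving in the direction (-10, 11) keeps every constraint satisfied while C increases without bound.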